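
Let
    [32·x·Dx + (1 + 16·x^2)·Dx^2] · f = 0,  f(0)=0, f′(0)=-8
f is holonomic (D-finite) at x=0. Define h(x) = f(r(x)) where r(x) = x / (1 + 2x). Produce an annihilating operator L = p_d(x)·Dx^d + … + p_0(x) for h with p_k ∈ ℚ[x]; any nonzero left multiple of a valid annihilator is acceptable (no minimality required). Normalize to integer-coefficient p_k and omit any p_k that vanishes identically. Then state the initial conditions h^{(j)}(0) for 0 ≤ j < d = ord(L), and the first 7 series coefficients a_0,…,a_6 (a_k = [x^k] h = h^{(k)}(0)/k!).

L = (4 + 40·x)·Dx + (1 + 4·x + 20·x^2)·Dx^2  (order 2).
h: a_k = 0, -8, 16, 32/3, -192, 2432/5, 2816/3, …
ICs: h(0) = 0, h′(0) = -8.

f: a_k = 0, -8, 0, 128/3, 0, -2048/5, 0, …
h₀=f(r): pull back L_f along r ⇒ L₀.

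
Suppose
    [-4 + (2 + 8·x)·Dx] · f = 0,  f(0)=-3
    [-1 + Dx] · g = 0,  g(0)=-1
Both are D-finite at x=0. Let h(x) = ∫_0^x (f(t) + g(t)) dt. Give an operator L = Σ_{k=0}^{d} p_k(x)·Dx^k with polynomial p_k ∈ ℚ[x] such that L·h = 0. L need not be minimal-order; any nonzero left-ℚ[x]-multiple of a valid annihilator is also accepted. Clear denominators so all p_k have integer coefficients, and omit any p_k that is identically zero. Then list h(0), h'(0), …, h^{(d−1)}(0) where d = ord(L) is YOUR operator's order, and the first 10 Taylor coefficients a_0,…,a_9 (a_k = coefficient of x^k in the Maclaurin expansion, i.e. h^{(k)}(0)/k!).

L = (6 + 8·x)·Dx + (-5 - 8·x - 16·x^2)·Dx^2 + (-1 + 16·x^2)·Dx^3  (order 3).
h: a_k = 0, -4, -7/2, 11/6, -73/24, 719/120, -10081/720, 181439/5040, -3991681/40320, 103783679/362880, …
ICs: h(0) = 0, h′(0) = -4, h′′(0) = -7.

f: a_k = -3, -6, 6, -12, 30, -84, 252, -792, 2574, -8580, …
g: a_k = -1, -1, -1/2, -1/6, -1/24, -1/120, -1/720, -1/5040, -1/40320, -1/362880, …
h₀=f+g: left-lcm gives L₀, ord ≤ 2.
h=∫h₀ ⇒ L = L₀·Dx.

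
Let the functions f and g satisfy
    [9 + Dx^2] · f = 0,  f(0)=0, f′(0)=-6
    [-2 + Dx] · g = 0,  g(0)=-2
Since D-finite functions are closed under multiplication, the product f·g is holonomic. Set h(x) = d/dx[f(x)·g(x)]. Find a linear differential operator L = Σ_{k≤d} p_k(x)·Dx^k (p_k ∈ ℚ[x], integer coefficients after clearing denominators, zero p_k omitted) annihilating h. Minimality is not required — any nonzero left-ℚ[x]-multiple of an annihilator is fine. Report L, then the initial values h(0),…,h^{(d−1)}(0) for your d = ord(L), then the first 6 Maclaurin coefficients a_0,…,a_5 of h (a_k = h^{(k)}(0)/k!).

f: a_k = 0, -6, 0, 9, 0, -81/20, …
g: a_k = -2, -4, -4, -8/3, -4/3, -8/15, …
Product ⇒ symmetric product L₀, ord ≤ 2.
Differentiate: ansatz ord ≤ ord L₀ ⇒ L.
L = 13 - 4·Dx + Dx^2  (order 2).
h: a_k = 12, 48, 18, -80, -199/2, -138/5, …
ICs: h(0) = 12, h′(0) = 48.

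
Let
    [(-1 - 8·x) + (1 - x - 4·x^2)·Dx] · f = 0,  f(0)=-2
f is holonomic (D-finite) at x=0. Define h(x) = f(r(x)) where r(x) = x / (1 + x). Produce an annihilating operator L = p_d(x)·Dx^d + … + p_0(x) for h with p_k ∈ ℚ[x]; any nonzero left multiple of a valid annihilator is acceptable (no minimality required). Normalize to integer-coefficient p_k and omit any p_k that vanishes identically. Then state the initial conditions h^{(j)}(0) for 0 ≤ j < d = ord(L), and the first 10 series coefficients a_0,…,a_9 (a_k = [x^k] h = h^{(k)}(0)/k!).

L = (1 + 9·x) + (-1 - 2·x + 3·x^2 + 4·x^3)·Dx  (order 1).
h: a_k = -2, -2, -8, 0, -32, 32, -160, 288, -928, 2080, …
ICs: h(0) = -2.

f: a_k = -2, -2, -10, -18, -58, -130, -362, -882, -2330, -5858, …
Change of var in L_f (x↦r) gives L₀.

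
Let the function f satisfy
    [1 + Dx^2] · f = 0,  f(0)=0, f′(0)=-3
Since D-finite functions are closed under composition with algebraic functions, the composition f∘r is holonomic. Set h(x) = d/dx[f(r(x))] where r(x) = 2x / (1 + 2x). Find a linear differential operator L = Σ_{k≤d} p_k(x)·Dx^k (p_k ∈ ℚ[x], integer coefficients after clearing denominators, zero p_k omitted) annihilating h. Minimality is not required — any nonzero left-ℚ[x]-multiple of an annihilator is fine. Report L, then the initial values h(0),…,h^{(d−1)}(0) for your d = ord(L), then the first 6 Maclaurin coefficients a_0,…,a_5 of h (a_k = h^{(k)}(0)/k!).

f: a_k = 0, -3, 0, 1/2, 0, -1/40, …
Substitute x→r, Dx→(1/r')Dx; clear ⇒ L₀.
Differentiate: ansatz ord ≤ ord L₀ ⇒ L.
L = (28 + 96·x + 96·x^2) + (12 + 72·x + 144·x^2 + 96·x^3)·Dx + (1 + 8·x + 24·x^2 + 32·x^3 + 16·x^4)·Dx^2  (order 2).
h: a_k = -6, 24, -60, 96, -4, -720, …
ICs: h(0) = -6, h′(0) = 24.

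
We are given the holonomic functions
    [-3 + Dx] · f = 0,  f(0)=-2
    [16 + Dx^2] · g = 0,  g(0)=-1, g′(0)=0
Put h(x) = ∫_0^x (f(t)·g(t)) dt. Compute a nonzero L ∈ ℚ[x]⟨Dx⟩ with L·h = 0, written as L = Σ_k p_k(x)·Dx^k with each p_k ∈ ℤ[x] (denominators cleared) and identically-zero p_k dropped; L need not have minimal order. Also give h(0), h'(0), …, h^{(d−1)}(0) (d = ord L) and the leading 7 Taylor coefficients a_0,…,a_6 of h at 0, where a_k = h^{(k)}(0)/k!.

f: a_k = -2, -6, -9, -9, -27/4, -81/20, -81/40, …
g: a_k = -1, 0, 8, 0, -32/3, 0, 256/45, …
Sym-product of L_f,L_g gives L₀ (≤ ord 2).
Integrate: L := L₀·Dx.
L = 25·Dx - 6·Dx^2 + Dx^3  (order 3).
h: a_k = 0, 2, 3, -7/3, -39/4, -527/60, -79/120, …
ICs: h(0) = 0, h′(0) = 2, h′′(0) = 6.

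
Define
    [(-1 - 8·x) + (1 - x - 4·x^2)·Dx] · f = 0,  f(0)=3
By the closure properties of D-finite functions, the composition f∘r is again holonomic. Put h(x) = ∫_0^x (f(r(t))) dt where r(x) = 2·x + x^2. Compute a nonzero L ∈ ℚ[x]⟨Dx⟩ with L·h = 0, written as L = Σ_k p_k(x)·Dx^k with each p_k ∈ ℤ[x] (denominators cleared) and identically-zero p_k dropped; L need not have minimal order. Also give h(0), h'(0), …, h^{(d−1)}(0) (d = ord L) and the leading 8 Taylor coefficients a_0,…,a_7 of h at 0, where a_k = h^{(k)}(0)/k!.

L = (2 + 34·x + 48·x^2 + 16·x^3)·Dx + (-1 + 2·x + 17·x^2 + 16·x^3 + 4·x^4)·Dx^2  (order 2).
h: a_k = 0, 3, 3, 21, 69, 1731/5, 1531, 52467/7, …
ICs: h(0) = 0, h′(0) = 3.

f: a_k = 3, 3, 15, 27, 87, 195, 543, 1323, …
Change of var in L_f (x↦r) gives L₀.
∫: right-multiply L₀ by Dx.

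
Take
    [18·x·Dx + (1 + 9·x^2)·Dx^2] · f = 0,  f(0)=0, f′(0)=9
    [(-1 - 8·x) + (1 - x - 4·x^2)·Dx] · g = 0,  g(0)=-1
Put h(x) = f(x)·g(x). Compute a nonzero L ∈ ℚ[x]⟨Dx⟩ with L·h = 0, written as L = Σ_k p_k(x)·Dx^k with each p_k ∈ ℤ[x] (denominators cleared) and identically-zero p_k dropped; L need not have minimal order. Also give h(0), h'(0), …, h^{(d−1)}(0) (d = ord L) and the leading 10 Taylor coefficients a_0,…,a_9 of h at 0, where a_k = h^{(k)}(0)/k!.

f: a_k = 0, 9, 0, -27, 0, 729/5, 0, -6561/7, 0, 6561, …
g: a_k = -1, -1, -5, -9, -29, -65, -181, -441, -1165, -2929, …
f·g: L₀ = L_f ⊗_s L_g, ord ≤ 2·1.
L = (8 + 18·x + 216·x^2) + (2 - 2·x + 36·x^2 + 216·x^3)·Dx + (-1 + x - 5·x^2 + 9·x^3 + 36·x^4)·Dx^2  (order 2).
h: a_k = 0, -9, -9, -18, -54, -1359/5, -2439/5, -4464/7, -90612/35, -409527/35, …
ICs: h(0) = 0, h′(0) = -9.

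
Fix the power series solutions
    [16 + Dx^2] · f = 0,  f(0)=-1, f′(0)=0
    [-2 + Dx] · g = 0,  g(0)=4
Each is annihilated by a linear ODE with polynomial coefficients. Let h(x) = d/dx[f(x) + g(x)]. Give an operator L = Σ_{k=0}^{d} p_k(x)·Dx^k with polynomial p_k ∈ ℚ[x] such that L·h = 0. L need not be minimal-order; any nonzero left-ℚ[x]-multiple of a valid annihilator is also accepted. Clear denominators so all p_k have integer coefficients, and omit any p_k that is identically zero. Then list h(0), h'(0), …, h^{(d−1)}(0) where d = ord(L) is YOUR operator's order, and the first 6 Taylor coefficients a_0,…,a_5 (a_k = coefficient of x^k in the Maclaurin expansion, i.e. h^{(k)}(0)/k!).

L = 32 - 16·Dx + 2·Dx^2 - Dx^3  (order 3).
h: a_k = 8, 32, 16, -32, 16/3, 544/15, …
ICs: h(0) = 8, h′(0) = 32, h′′(0) = 32.

f: a_k = -1, 0, 8, 0, -32/3, 0, …
g: a_k = 4, 8, 8, 16/3, 8/3, 16/15, …
f+g: L₀ = lclm(L_f,L_g), ord ≤ 2+1.
h=h₀': d/dx-closure on L₀ ⇒ L.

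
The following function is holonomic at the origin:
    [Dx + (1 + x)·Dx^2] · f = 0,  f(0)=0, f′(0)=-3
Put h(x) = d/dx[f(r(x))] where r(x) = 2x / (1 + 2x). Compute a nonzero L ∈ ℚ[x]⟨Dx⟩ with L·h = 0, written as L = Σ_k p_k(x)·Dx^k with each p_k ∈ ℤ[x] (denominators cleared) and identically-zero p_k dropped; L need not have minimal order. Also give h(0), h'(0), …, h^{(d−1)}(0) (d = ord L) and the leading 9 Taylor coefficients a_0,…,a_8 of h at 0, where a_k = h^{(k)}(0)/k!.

L = (6 + 16·x) + (1 + 6·x + 8·x^2)·Dx  (order 1).
h: a_k = -6, 36, -168, 720, -2976, 12096, -48768, 195840, -784896, …
ICs: h(0) = -6.

f: a_k = 0, -3, 3/2, -1, 3/4, -3/5, 1/2, -3/7, 3/8, …
f∘r: x↦r, Dx↦Dx/r' in L_f ⇒ L₀.
Derive L from L₀ (diff closure).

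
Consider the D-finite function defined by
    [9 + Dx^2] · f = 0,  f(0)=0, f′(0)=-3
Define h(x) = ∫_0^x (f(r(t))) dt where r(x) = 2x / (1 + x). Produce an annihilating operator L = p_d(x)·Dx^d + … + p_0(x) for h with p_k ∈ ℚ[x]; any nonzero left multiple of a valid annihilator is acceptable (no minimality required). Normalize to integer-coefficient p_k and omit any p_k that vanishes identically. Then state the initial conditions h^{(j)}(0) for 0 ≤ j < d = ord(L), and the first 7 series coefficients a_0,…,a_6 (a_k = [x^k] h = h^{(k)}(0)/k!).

f: a_k = 0, -3, 0, 9/2, 0, -81/40, 0, …
f∘r: x↦r, Dx↦Dx/r' in L_f ⇒ L₀.
Integrate: L := L₀·Dx.
L = 36·Dx + (2 + 6·x + 6·x^2 + 2·x^3)·Dx^2 + (1 + 4·x + 6·x^2 + 4·x^3 + x^4)·Dx^3  (order 3).
h: a_k = 0, 0, -3, 2, 15/2, -102/5, 121/5, …
ICs: h(0) = 0, h′(0) = 0, h′′(0) = -6.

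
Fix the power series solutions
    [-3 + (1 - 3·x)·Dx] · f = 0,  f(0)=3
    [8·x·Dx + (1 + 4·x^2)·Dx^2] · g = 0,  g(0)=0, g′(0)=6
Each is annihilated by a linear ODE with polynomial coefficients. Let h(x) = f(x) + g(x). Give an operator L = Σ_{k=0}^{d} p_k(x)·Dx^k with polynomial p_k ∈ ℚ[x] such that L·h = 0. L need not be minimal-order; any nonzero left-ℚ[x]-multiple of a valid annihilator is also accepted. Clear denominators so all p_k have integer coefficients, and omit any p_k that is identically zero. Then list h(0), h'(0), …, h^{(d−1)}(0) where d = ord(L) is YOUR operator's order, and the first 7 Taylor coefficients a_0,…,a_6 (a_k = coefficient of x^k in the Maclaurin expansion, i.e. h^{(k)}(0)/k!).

L = (-24 + 288·x + 288·x^2)·Dx + (31 - 24·x + 204·x^2 + 288·x^3)·Dx^2 + (-3 + 5·x + 20·x^3 + 48·x^4)·Dx^3  (order 3).
h: a_k = 3, 15, 27, 73, 243, 3741/5, 2187, …
ICs: h(0) = 3, h′(0) = 15, h′′(0) = 54.

f: a_k = 3, 9, 27, 81, 243, 729, 2187, …
g: a_k = 0, 6, 0, -8, 0, 96/5, 0, …
L₀ := lclm(L_f,L_g); ord L₀ ≤ 1+2.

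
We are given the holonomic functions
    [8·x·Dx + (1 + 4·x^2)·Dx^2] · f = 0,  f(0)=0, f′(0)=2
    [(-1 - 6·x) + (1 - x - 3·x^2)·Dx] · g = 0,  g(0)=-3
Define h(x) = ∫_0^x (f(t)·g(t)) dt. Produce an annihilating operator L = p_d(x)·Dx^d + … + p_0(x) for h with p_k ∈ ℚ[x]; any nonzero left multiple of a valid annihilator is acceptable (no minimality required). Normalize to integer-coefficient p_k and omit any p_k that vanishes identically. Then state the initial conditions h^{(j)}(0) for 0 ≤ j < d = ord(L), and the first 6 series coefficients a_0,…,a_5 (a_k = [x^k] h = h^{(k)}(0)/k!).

f: a_k = 0, 2, 0, -8/3, 0, 32/5, …
g: a_k = -3, -3, -12, -21, -57, -120, …
f·g: L₀ = L_f ⊗_s L_g, ord ≤ 2·1.
Integrate: L := L₀·Dx.
L = (6 + 8·x + 72·x^2)·Dx + (2 + 4·x + 16·x^2 + 72·x^3)·Dx^2 + (-1 + x - x^2 + 4·x^3 + 12·x^4)·Dx^3  (order 3).
h: a_k = 0, 0, -3, -2, -4, -34/5, …
ICs: h(0) = 0, h′(0) = 0, h′′(0) = -6.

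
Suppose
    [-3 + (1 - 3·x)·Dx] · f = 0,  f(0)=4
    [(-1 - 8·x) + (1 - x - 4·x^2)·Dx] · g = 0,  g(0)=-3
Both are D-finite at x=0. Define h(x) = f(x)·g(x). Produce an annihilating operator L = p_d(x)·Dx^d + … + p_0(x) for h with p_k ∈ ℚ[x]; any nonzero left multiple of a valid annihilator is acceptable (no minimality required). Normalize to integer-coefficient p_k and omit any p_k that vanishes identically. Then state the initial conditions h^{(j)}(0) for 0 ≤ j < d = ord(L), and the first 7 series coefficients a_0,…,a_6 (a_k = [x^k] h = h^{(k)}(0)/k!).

f: a_k = 4, 12, 36, 108, 324, 972, 2916, …
g: a_k = -3, -3, -15, -27, -87, -195, -543, …
L₀ := L_f ⊗_s L_g (sym. prod.), ord ≤ 1.
L = (-4 - 2·x + 36·x^2) + (1 - 4·x - x^2 + 12·x^3)·Dx  (order 1).
h: a_k = -12, -48, -204, -720, -2508, -8304, -27084, …
ICs: h(0) = -12.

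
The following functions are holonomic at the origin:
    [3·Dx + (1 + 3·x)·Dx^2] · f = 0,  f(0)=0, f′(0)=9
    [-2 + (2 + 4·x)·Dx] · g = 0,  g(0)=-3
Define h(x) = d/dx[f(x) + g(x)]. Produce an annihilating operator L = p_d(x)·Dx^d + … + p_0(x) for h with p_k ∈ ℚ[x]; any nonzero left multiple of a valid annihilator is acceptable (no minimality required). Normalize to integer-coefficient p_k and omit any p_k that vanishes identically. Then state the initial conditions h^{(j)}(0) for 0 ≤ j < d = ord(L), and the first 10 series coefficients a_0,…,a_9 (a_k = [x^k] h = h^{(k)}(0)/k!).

f: a_k = 0, 9, -27/2, 27, -243/4, 729/5, -729/2, 6561/7, -19683/8, 6561, …
g: a_k = -3, -3, 3/2, -3/2, 15/8, -21/8, 63/16, -99/16, 1287/128, -2145/128, …
f+g: L₀ = lclm(L_f,L_g), ord ≤ 2+1.
Derive L from L₀ (diff closure).
L = (18 + 18·x) + (30 + 108·x + 90·x^2)·Dx + (4 + 26·x + 54·x^2 + 36·x^3)·Dx^2  (order 2).
h: a_k = 6, -24, 153/2, -471/2, 5727/8, -17307/8, 104283/16, -313641/16, 7538967/128, -22638351/128, …
ICs: h(0) = 6, h′(0) = -24.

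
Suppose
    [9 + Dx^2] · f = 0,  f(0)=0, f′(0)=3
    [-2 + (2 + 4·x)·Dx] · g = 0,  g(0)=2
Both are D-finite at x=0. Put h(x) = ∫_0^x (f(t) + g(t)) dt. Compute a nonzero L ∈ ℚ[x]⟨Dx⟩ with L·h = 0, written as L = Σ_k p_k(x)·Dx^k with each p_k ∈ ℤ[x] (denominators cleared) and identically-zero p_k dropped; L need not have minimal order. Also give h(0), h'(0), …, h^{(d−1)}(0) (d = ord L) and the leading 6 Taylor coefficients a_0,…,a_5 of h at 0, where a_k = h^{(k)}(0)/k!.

f: a_k = 0, 3, 0, -9/2, 0, 81/40, …
g: a_k = 2, 2, -1, 1, -5/4, 7/4, …
f+g: L₀ = lclm(L_f,L_g), ord ≤ 2+1.
h=∫₀ˣh₀: take L = L₀·Dx.
L = (-54 - 162·x - 162·x^2)·Dx + (36 + 234·x + 486·x^2 + 324·x^3)·Dx^2 + (-6 - 18·x - 18·x^2)·Dx^3 + (4 + 26·x + 54·x^2 + 36·x^3)·Dx^4  (order 4).
h: a_k = 0, 2, 5/2, -1/3, -7/8, -1/4, …
ICs: h(0) = 0, h′(0) = 2, h′′(0) = 5, h′′′(0) = -2.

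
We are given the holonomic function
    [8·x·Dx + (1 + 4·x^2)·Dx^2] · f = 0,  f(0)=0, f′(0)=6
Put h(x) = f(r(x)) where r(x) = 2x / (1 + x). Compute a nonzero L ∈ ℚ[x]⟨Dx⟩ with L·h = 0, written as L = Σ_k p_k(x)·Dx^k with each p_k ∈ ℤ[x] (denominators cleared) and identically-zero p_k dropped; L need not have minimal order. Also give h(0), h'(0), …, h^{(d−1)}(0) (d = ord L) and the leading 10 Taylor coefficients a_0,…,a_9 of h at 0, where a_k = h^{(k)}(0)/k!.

f: a_k = 0, 6, 0, -8, 0, 96/5, 0, -384/7, 0, 512/3, …
Change of var in L_f (x↦r) gives L₀.
L = (2 + 34·x)·Dx + (1 + 2·x + 17·x^2)·Dx^2  (order 2).
h: a_k = 0, 12, -12, -52, 180, 1212/5, -2444, 8724/7, 28980, -203996/3, …
ICs: h(0) = 0, h′(0) = 12.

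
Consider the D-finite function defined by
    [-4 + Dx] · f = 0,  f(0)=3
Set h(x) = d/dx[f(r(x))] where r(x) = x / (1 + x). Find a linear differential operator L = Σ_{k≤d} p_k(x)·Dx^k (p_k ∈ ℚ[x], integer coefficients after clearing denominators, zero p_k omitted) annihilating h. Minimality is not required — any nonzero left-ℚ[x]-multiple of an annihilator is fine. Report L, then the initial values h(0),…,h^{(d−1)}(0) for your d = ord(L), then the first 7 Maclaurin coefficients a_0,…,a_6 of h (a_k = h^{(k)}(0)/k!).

f: a_k = 3, 12, 24, 32, 32, 128/5, 256/15, …
h₀=f(r): pull back L_f along r ⇒ L₀.
h=h₀': d/dx-closure on L₀ ⇒ L.
L = (2 - 2·x) + (-1 - 2·x - x^2)·Dx  (order 1).
h: a_k = 12, 24, -12, -16, 28, -88/5, -68/15, …
ICs: h(0) = 12.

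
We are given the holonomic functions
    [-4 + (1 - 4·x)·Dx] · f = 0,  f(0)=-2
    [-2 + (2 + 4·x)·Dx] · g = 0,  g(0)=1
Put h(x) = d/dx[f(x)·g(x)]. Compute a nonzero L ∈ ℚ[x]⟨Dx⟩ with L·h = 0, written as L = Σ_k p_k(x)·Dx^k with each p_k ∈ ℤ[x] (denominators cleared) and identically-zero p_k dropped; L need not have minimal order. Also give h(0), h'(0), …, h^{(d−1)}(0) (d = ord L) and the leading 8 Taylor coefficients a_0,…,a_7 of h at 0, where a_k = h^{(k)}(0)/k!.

L = (39 + 120·x + 48·x^2) + (-5 + 6·x + 48·x^2 + 32·x^3)·Dx  (order 1).
h: a_k = -10, -78, -471, -2507, -50175/4, -240777/4, -2247483/8, -10273779/8, …
ICs: h(0) = -10.

f: a_k = -2, -8, -32, -128, -512, -2048, -8192, -32768, …
g: a_k = 1, 1, -1/2, 1/2, -5/8, 7/8, -21/16, 33/16, …
Sym-product of L_f,L_g gives L₀ (≤ ord 1).
h=h₀': d/dx-closure on L₀ ⇒ L.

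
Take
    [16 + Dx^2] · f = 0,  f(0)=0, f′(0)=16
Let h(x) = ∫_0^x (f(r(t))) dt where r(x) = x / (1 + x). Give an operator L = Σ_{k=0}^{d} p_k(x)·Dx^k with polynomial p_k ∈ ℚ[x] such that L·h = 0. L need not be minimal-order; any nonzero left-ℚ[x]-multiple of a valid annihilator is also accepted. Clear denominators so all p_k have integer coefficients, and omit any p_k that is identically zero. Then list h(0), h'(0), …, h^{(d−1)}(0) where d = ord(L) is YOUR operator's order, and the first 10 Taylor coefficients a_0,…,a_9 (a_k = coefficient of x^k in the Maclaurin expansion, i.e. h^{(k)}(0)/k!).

L = 16·Dx + (2 + 6·x + 6·x^2 + 2·x^3)·Dx^2 + (1 + 4·x + 6·x^2 + 4·x^3 + x^4)·Dx^3  (order 3).
h: a_k = 0, 0, 8, -16/3, -20/3, 112/5, -1544/45, 240/7, -4922/315, -10064/405, …
ICs: h(0) = 0, h′(0) = 0, h′′(0) = 16.

f: a_k = 0, 16, 0, -128/3, 0, 512/15, 0, -4096/315, 0, 8192/2835, …
L₀ from L_f via x↦r, Dx↦r'^{-1}Dx.
h=∫h₀ ⇒ L = L₀·Dx.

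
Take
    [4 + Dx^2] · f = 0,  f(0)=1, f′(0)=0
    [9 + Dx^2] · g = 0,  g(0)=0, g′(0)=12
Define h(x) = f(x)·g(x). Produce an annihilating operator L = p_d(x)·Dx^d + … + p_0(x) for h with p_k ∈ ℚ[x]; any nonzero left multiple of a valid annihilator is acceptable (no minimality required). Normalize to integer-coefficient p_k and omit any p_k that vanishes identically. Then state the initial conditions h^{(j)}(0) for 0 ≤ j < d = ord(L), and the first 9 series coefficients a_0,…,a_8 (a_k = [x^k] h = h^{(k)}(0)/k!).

L = 25 + 26·Dx^2 + Dx^4  (order 4).
h: a_k = 0, 12, 0, -42, 0, 521/10, 0, -13021/420, 0, …
ICs: h(0) = 0, h′(0) = 12, h′′(0) = 0, h′′′(0) = -252.

f: a_k = 1, 0, -2, 0, 2/3, 0, -4/45, 0, 2/315, …
g: a_k = 0, 12, 0, -18, 0, 81/10, 0, -243/140, 0, …
L₀ := L_f ⊗_s L_g (sym. prod.), ord ≤ 4.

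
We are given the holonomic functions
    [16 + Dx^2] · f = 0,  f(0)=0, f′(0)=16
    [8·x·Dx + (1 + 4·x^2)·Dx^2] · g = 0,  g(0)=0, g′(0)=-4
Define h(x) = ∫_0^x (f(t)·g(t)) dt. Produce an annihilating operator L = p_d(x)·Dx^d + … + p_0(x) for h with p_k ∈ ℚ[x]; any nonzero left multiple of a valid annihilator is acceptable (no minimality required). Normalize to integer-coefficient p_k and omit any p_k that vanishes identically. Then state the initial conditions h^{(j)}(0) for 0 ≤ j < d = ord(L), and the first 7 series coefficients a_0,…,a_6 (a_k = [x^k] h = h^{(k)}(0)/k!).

L = (2560 + 29696·x^2 + 118784·x^4 + 262144·x^6 + 262144·x^8)·Dx + (1536·x + 14336·x^3 + 49152·x^5 + 65536·x^7)·Dx^2 + (240 + 3008·x^2 + 13824·x^4 + 32768·x^6 + 32768·x^8)·Dx^3 + (96·x + 896·x^3 + 3072·x^5 + 4096·x^7)·Dx^4 + (5 + 72·x^2 + 400·x^4 + 1024·x^6 + 1024·x^8)·Dx^5  (order 5).
h: a_k = 0, 0, 0, -64/3, 0, 256/5, 0, …
ICs: h(0) = 0, h′(0) = 0, h′′(0) = 0, h′′′(0) = -128, h′′′′(0) = 0.

f: a_k = 0, 16, 0, -128/3, 0, 512/15, 0, …
g: a_k = 0, -4, 0, 16/3, 0, -64/5, 0, …
Sym-product of L_f,L_g gives L₀ (≤ ord 4).
∫: right-multiply L₀ by Dx.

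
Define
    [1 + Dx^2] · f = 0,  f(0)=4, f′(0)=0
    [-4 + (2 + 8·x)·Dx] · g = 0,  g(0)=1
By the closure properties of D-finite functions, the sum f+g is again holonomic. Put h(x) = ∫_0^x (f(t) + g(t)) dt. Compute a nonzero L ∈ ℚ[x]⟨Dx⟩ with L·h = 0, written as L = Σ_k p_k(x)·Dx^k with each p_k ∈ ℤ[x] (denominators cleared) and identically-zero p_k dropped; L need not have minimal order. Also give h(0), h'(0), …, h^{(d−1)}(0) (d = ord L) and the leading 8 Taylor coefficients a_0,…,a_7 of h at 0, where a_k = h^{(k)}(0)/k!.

f: a_k = 4, 0, -2, 0, 1/6, 0, -1/180, 0, …
g: a_k = 1, 2, -2, 4, -10, 28, -84, 264, …
f+g: L₀ = lclm(L_f,L_g), ord ≤ 2+1.
Integrate: L := L₀·Dx.
L = (-26 - 16·x - 32·x^2)·Dx + (-3 - 4·x + 48·x^2 + 64·x^3)·Dx^2 + (-26 - 16·x - 32·x^2)·Dx^3 + (-3 - 4·x + 48·x^2 + 64·x^3)·Dx^4  (order 4).
h: a_k = 0, 5, 1, -4/3, 1, -59/30, 14/3, -15121/1260, …
ICs: h(0) = 0, h′(0) = 5, h′′(0) = 2, h′′′(0) = -8.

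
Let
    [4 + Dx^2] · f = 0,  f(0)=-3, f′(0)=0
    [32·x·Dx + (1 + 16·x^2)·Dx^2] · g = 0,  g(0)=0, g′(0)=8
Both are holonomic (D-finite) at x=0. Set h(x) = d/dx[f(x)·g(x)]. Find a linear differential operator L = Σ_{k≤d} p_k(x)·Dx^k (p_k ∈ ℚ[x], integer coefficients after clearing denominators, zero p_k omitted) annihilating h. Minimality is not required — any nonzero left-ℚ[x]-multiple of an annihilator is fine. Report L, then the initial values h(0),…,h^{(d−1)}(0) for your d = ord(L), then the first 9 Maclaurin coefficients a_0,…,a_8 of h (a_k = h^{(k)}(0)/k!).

L = (62288 + 2213376·x^2 + 73428992·x^4 + 58982400·x^6 + 3145728·x^8 - 167772160·x^10 + 268435456·x^12) + (35072·x + 2871296·x^3 + 39976960·x^5 + 52428800·x^7 + 83886080·x^9 + 268435456·x^11)·Dx + (15912 + 579328·x^2 + 18954240·x^4 + 19529728·x^6 + 9961472·x^8 - 16777216·x^10 + 134217728·x^12)·Dx^2 + (8768·x + 717824·x^3 + 9994240·x^5 + 13107200·x^7 + 20971520·x^9 + 67108864·x^11)·Dx^3 + (85 + 6496·x^2 + 149248·x^4 + 1196032·x^6 + 2293760·x^8 + 6291456·x^10 + 16777216·x^12)·Dx^4  (order 4).
h: a_k = -24, 0, 528, 0, -7504, 0, 1741792/15, 0, -12831856/7, …
ICs: h(0) = -24, h′(0) = 0, h′′(0) = 1056, h′′′(0) = 0.

f: a_k = -3, 0, 6, 0, -2, 0, 4/15, 0, -2/105, …
g: a_k = 0, 8, 0, -128/3, 0, 2048/5, 0, -32768/7, 0, …
Product ⇒ symmetric product L₀, ord ≤ 4.
h=h₀': d/dx-closure on L₀ ⇒ L.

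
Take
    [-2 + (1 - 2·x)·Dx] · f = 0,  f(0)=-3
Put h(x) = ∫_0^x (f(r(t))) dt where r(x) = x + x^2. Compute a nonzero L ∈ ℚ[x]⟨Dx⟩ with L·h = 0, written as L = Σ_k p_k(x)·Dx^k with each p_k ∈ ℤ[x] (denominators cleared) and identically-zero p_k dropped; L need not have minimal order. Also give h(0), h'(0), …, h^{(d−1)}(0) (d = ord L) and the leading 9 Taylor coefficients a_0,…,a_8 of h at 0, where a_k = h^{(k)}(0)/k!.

L = (2 + 4·x)·Dx + (-1 + 2·x + 2·x^2)·Dx^2  (order 2).
h: a_k = 0, -3, -3, -6, -12, -132/5, -60, -984/7, -336, …
ICs: h(0) = 0, h′(0) = -3.

f: a_k = -3, -6, -12, -24, -48, -96, -192, -384, -768, …
h₀=f(r): pull back L_f along r ⇒ L₀.
∫: right-multiply L₀ by Dx.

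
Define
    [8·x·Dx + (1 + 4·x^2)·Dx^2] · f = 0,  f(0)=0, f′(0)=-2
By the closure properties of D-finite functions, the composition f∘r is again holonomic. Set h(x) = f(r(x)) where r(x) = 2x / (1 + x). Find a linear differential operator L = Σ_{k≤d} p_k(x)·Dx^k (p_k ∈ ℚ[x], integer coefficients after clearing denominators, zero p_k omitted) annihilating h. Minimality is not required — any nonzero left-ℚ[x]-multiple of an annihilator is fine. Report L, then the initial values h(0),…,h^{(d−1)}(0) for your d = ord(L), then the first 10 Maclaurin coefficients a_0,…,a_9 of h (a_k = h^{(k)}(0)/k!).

L = (2 + 34·x)·Dx + (1 + 2·x + 17·x^2)·Dx^2  (order 2).
h: a_k = 0, -4, 4, 52/3, -60, -404/5, 2444/3, -2908/7, -9660, 203996/9, …
ICs: h(0) = 0, h′(0) = -4.

f: a_k = 0, -2, 0, 8/3, 0, -32/5, 0, 128/7, 0, -512/9, …
Change of var in L_f (x↦r) gives L₀.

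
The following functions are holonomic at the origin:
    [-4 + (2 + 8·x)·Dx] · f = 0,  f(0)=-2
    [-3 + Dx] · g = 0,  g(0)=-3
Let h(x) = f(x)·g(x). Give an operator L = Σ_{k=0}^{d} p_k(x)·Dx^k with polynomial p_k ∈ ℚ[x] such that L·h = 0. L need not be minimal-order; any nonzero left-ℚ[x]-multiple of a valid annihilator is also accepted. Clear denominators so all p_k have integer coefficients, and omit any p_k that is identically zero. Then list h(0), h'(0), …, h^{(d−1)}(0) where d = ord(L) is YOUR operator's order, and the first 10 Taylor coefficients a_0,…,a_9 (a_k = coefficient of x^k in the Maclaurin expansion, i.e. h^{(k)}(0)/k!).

L = (-5 - 12·x) + (1 + 4·x)·Dx  (order 1).
h: a_k = 6, 30, 51, 69, 129/4, 1893/20, -1377/8, 176247/280, -4632021/2240, 15776031/2240, …
ICs: h(0) = 6.

f: a_k = -2, -4, 4, -8, 20, -56, 168, -528, 1716, -5720, …
g: a_k = -3, -9, -27/2, -27/2, -81/8, -243/40, -243/80, -729/560, -2187/4480, -729/4480, …
Product ⇒ symmetric product L₀, ord ≤ 1.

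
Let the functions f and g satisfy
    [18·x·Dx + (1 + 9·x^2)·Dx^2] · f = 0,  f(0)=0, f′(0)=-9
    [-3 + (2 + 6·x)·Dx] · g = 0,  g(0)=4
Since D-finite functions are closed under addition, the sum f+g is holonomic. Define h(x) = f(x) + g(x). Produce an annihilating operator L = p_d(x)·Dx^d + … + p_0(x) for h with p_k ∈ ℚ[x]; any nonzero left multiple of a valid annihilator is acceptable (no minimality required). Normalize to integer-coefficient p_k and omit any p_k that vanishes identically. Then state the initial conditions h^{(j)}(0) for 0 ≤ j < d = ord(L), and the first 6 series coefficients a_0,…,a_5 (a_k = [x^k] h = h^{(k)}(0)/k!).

f: a_k = 0, -9, 0, 27, 0, -729/5, …
g: a_k = 4, 6, -9/2, 27/4, -405/32, 1701/64, …
h₀=f+g: left-lcm gives L₀, ord ≤ 3.
L = (-36 - 270·x + 972·x^2 + 1458·x^3)·Dx + (-33 - 144·x + 270·x^2 + 3888·x^3 + 5103·x^4)·Dx^2 + (-2 + 18·x + 108·x^2 + 324·x^3 + 1134·x^4 + 1458·x^5)·Dx^3  (order 3).
h: a_k = 4, -3, -9/2, 135/4, -405/32, -38151/320, …
ICs: h(0) = 4, h′(0) = -3, h′′(0) = -9.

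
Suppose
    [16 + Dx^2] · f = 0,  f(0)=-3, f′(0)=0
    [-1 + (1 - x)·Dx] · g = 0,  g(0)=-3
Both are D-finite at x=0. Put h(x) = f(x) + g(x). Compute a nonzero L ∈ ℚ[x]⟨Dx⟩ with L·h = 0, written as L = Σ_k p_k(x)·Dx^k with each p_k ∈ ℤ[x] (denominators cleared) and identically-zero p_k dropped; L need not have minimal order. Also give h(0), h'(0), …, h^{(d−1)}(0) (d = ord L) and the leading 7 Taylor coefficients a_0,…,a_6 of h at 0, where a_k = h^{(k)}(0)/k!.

L = (-176 + 256·x - 128·x^2) + (144 - 400·x + 384·x^2 - 128·x^3)·Dx + (-11 + 16·x - 8·x^2)·Dx^2 + (9 - 25·x + 24·x^2 - 8·x^3)·Dx^3  (order 3).
h: a_k = -6, -3, 21, -3, -35, -3, 211/15, …
ICs: h(0) = -6, h′(0) = -3, h′′(0) = 42.

f: a_k = -3, 0, 24, 0, -32, 0, 256/15, …
g: a_k = -3, -3, -3, -3, -3, -3, -3, …
Sum ⇒ L₀ = lclm(L_f,L_g) in ℚ(x)⟨Dx⟩.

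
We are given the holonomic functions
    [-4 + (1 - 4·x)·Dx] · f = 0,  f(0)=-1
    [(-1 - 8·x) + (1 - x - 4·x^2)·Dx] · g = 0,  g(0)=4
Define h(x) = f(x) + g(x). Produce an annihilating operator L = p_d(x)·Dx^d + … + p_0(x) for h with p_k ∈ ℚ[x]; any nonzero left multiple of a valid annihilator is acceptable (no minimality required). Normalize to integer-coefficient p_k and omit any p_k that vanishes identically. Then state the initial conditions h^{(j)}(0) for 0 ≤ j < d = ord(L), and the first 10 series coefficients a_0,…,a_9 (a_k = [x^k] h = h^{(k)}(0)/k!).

f: a_k = -1, -4, -16, -64, -256, -1024, -4096, -16384, -65536, -262144, …
g: a_k = 4, 4, 20, 36, 116, 260, 724, 1764, 4660, 11716, …
f+g: L₀ = lclm(L_f,L_g), ord ≤ 1+1.
L = (8 - 288·x + 384·x^2 - 512·x^3) + (22 - 8·x - 288·x^2 + 640·x^3 - 1024·x^4)·Dx + (-3 + 23·x - 56·x^2 + 32·x^3 + 128·x^4 - 256·x^5)·Dx^2  (order 2).
h: a_k = 3, 0, 4, -28, -140, -764, -3372, -14620, -60876, -250428, …
ICs: h(0) = 3, h′(0) = 0.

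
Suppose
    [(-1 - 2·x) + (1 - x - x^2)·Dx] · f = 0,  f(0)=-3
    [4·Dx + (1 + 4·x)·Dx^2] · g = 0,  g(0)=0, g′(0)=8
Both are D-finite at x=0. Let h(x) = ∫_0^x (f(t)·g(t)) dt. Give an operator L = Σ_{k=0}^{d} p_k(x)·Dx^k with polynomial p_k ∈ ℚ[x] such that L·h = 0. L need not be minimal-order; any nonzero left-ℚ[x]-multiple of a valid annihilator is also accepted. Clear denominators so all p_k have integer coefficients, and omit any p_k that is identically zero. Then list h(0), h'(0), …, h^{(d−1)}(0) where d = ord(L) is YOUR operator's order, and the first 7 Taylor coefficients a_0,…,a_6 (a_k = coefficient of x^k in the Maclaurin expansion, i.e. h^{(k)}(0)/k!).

L = (6 + 16·x)·Dx + (-2 + 16·x + 20·x^2)·Dx^2 + (-1 - 3·x + 5·x^2 + 4·x^3)·Dx^3  (order 3).
h: a_k = 0, 0, -12, 8, -32, 56, -2692/15, …
ICs: h(0) = 0, h′(0) = 0, h′′(0) = -24.

f: a_k = -3, -3, -6, -9, -15, -24, -39, …
g: a_k = 0, 8, -16, 128/3, -128, 2048/5, -4096/3, …
L₀ := L_f ⊗_s L_g (sym. prod.), ord ≤ 2.
h=∫₀ˣh₀: take L = L₀·Dx.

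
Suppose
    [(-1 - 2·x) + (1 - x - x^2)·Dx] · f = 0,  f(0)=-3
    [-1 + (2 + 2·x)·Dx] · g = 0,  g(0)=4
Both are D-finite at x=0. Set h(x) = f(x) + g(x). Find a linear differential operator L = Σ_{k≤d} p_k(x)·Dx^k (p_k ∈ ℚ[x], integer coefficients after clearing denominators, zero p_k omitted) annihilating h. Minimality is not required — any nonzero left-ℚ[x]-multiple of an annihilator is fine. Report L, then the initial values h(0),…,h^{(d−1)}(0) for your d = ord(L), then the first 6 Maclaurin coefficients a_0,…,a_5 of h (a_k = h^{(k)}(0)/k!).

f: a_k = -3, -3, -6, -9, -15, -24, …
g: a_k = 4, 2, -1/2, 1/4, -5/32, 7/64, …
L₀ := lclm(L_f,L_g); ord L₀ ≤ 1+1.
L = (-9 - 21·x - 21·x^2 - 10·x^3) + (17 + 54·x + 87·x^2 + 74·x^3 + 25·x^4)·Dx + (-2 - 14·x - 6·x^2 + 30·x^3 + 34·x^4 + 10·x^5)·Dx^2  (order 2).
h: a_k = 1, -1, -13/2, -35/4, -485/32, -1529/64, …
ICs: h(0) = 1, h′(0) = -1.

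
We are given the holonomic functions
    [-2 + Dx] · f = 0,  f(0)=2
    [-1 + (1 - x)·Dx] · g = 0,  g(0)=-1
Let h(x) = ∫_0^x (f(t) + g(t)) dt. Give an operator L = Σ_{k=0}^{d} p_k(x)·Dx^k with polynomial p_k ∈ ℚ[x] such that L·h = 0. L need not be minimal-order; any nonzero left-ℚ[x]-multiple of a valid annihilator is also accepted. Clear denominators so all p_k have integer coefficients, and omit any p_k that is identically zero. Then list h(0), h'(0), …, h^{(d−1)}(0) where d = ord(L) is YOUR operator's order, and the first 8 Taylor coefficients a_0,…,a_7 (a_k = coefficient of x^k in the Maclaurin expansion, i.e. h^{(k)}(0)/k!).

f: a_k = 2, 4, 4, 8/3, 4/3, 8/15, 8/45, 16/315, …
g: a_k = -1, -1, -1, -1, -1, -1, -1, -1, …
Sum ⇒ L₀ = lclm(L_f,L_g) in ℚ(x)⟨Dx⟩.
h=∫h₀ ⇒ L = L₀·Dx.
L = 4·x·Dx + (2 - 8·x + 4·x^2)·Dx^2 + (-1 + 3·x - 2·x^2)·Dx^3  (order 3).
h: a_k = 0, 1, 3/2, 1, 5/12, 1/15, -7/90, -37/315, …
ICs: h(0) = 0, h′(0) = 1, h′′(0) = 3.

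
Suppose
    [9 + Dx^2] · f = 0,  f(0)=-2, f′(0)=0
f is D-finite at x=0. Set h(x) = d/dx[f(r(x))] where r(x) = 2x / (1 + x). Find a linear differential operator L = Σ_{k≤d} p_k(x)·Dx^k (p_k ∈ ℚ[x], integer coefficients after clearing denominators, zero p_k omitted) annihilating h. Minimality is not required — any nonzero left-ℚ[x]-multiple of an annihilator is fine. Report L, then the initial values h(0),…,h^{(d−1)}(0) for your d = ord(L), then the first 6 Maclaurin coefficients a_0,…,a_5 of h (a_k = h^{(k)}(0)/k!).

f: a_k = -2, 0, 9, 0, -27/4, 0, …
f∘r: x↦r, Dx↦Dx/r' in L_f ⇒ L₀.
h₀' ⇒ L via d/dx closure of L₀.
L = (42 + 12·x + 6·x^2) + (6 + 18·x + 18·x^2 + 6·x^3)·Dx + (1 + 4·x + 6·x^2 + 4·x^3 + x^4)·Dx^2  (order 2).
h: a_k = 0, 72, -216, 0, 1440, -23112/5, …
ICs: h(0) = 0, h′(0) = 72.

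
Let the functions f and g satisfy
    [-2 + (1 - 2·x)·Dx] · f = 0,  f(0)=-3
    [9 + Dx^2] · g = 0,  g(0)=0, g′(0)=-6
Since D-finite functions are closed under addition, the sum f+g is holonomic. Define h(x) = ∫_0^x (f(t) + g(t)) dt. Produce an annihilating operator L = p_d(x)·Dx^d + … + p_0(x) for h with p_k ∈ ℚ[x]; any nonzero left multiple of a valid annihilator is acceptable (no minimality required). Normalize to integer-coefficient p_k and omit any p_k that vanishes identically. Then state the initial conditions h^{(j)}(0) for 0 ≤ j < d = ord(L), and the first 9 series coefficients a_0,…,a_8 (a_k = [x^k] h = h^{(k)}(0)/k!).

f: a_k = -3, -6, -12, -24, -48, -96, -192, -384, -768, …
g: a_k = 0, -6, 0, 9, 0, -81/20, 0, 243/280, 0, …
L₀ := lclm(L_f,L_g); ord L₀ ≤ 1+2.
h=∫h₀ ⇒ L = L₀·Dx.
L = (594 - 648·x + 648·x^2)·Dx + (-153 + 630·x - 972·x^2 + 648·x^3)·Dx^2 + (66 - 72·x + 72·x^2)·Dx^3 + (-17 + 70·x - 108·x^2 + 72·x^3)·Dx^4  (order 4).
h: a_k = 0, -3, -6, -4, -15/4, -48/5, -667/40, -192/7, -107277/2240, …
ICs: h(0) = 0, h′(0) = -3, h′′(0) = -12, h′′′(0) = -24.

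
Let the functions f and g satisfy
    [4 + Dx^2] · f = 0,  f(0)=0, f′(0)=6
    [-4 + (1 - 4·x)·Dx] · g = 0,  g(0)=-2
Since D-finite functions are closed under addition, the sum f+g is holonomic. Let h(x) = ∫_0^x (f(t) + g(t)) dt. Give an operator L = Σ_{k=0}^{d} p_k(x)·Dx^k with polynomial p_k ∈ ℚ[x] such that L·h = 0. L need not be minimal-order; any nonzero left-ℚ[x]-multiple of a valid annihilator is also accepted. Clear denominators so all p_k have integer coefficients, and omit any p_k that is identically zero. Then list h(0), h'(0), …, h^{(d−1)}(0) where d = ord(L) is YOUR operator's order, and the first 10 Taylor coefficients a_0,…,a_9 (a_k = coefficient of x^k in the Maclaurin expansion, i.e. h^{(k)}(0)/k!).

L = (-400 + 128·x - 256·x^2)·Dx + (36 - 176·x + 192·x^2 - 256·x^3)·Dx^2 + (-100 + 32·x - 64·x^2)·Dx^3 + (9 - 44·x + 48·x^2 - 64·x^3)·Dx^4  (order 4).
h: a_k = 0, -2, -1, -32/3, -33, -512/5, -1706/5, -8192/7, -430081/105, -131072/9, …
ICs: h(0) = 0, h′(0) = -2, h′′(0) = -2, h′′′(0) = -64.

f: a_k = 0, 6, 0, -4, 0, 4/5, 0, -8/105, 0, 4/945, …
g: a_k = -2, -8, -32, -128, -512, -2048, -8192, -32768, -131072, -524288, …
h₀=f+g: left-lcm gives L₀, ord ≤ 3.
h=∫₀ˣh₀: take L = L₀·Dx.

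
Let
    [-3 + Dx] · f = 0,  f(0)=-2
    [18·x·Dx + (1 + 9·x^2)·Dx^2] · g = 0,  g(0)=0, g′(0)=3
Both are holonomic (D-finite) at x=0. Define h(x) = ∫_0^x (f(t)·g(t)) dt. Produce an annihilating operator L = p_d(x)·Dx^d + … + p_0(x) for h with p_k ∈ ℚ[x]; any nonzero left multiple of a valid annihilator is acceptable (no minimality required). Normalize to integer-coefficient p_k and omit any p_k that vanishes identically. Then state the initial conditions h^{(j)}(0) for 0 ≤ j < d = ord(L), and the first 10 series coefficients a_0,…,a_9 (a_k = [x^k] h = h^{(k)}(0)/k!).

L = (9 - 54·x + 81·x^2)·Dx + (-6 + 18·x - 54·x^2)·Dx^2 + (1 + 9·x^2)·Dx^3  (order 3).
h: a_k = 0, 0, -3, -6, -9/4, 27/5, -243/40, -891/28, 67797/2240, 9153/56, …
ICs: h(0) = 0, h′(0) = 0, h′′(0) = -6.

f: a_k = -2, -6, -9, -9, -27/4, -81/20, -81/40, -243/280, -729/2240, -243/2240, …
g: a_k = 0, 3, 0, -9, 0, 243/5, 0, -2187/7, 0, 2187, …
h₀=f·g: eliminate ⇒ L₀, order ≤ 1·2.
h=∫h₀ ⇒ L = L₀·Dx.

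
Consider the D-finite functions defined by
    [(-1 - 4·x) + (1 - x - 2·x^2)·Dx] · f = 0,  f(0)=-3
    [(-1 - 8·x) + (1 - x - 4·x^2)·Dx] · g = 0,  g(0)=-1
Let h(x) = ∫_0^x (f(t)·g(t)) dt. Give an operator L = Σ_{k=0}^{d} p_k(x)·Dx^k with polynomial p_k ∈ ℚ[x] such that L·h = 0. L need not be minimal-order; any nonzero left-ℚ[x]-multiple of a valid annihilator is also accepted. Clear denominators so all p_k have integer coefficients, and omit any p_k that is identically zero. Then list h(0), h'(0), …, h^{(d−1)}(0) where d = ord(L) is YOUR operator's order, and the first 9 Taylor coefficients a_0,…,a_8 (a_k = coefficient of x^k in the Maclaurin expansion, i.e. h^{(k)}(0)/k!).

L = (-2 - 10·x + 18·x^2 + 32·x^3)·Dx + (1 - 2·x - 5·x^2 + 6·x^3 + 8·x^4)·Dx^2  (order 2).
h: a_k = 0, 3, 3, 9, 33/2, 207/5, 89, 213, 1941/4, …
ICs: h(0) = 0, h′(0) = 3.

f: a_k = -3, -3, -9, -15, -33, -63, -129, -255, -513, …
g: a_k = -1, -1, -5, -9, -29, -65, -181, -441, -1165, …
Sym-product of L_f,L_g gives L₀ (≤ ord 1).
h=∫₀ˣh₀: take L = L₀·Dx.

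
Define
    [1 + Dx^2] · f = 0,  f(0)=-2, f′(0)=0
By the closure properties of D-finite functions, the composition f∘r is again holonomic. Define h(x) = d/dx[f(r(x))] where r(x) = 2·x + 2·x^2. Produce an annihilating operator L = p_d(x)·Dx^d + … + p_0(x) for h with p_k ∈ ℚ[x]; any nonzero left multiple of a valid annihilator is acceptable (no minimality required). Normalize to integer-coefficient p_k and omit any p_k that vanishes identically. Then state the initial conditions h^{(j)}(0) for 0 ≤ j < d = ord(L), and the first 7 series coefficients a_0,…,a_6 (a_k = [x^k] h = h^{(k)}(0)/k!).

f: a_k = -2, 0, 1, 0, -1/12, 0, 1/360, …
Substitute x→r, Dx→(1/r')Dx; clear ⇒ L₀.
h₀' ⇒ L via d/dx closure of L₀.
L = (16 + 32·x + 96·x^2 + 128·x^3 + 64·x^4) + (-6 - 12·x)·Dx + (1 + 4·x + 4·x^2)·Dx^2  (order 2).
h: a_k = 0, 8, 24, 32/3, -80/3, -704/15, -448/15, …
ICs: h(0) = 0, h′(0) = 8.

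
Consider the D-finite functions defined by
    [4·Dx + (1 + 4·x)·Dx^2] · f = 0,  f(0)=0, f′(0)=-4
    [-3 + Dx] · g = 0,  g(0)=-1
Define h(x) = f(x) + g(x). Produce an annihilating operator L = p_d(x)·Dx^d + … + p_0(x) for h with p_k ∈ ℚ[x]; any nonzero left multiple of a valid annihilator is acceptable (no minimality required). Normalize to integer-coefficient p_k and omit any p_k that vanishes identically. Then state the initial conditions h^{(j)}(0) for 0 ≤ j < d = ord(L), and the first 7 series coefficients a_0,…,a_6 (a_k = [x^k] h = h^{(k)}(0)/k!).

f: a_k = 0, -4, 8, -64/3, 64, -1024/5, 2048/3, …
g: a_k = -1, -3, -9/2, -9/2, -27/8, -81/40, -81/80, …
Weyl lclm of L_f,L_g ⇒ L₀ (ord ≤ 3).
L = (-132 - 144·x)·Dx + (23 - 72·x - 144·x^2)·Dx^2 + (7 + 40·x + 48·x^2)·Dx^3  (order 3).
h: a_k = -1, -7, 7/2, -155/6, 485/8, -8273/40, 163597/240, …
ICs: h(0) = -1, h′(0) = -7, h′′(0) = 7.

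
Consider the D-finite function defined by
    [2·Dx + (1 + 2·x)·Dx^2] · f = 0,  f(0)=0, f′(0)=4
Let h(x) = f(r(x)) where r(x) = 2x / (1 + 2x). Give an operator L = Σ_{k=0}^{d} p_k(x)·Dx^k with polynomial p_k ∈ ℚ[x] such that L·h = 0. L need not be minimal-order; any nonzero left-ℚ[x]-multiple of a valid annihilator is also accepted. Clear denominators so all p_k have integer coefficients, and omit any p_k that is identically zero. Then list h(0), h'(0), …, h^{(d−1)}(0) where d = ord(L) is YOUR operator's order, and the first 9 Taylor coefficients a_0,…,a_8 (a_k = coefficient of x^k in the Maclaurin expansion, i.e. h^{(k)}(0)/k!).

f: a_k = 0, 4, -4, 16/3, -8, 64/5, -64/3, 256/7, -64, …
Substitute x→r, Dx→(1/r')Dx; clear ⇒ L₀.
L = (8 + 24·x)·Dx + (1 + 8·x + 12·x^2)·Dx^2  (order 2).
h: a_k = 0, 8, -32, 416/3, -640, 15488/5, -46592/3, 559616/7, -419840, …
ICs: h(0) = 0, h′(0) = 8.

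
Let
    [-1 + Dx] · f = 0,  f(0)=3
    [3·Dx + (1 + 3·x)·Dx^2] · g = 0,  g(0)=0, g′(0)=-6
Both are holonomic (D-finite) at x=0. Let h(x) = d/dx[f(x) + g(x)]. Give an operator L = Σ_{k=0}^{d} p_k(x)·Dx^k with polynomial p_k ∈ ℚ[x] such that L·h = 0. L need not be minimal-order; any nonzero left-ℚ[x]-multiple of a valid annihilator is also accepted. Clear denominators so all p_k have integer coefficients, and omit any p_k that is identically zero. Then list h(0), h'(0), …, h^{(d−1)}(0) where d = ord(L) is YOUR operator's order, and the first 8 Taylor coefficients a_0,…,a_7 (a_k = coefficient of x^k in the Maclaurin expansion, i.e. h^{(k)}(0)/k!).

L = (-21 - 9·x) + (17 - 6·x - 9·x^2)·Dx + (4 + 15·x + 9·x^2)·Dx^2  (order 2).
h: a_k = -3, 21, -105/2, 325/2, -3887/8, 58321/40, -1049759/240, 22044961/1680, …
ICs: h(0) = -3, h′(0) = 21.

f: a_k = 3, 3, 3/2, 1/2, 1/8, 1/40, 1/240, 1/1680, …
g: a_k = 0, -6, 9, -18, 81/2, -486/5, 243, -4374/7, …
h₀=f+g: left-lcm gives L₀, ord ≤ 3.
Differentiate: ansatz ord ≤ ord L₀ ⇒ L.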